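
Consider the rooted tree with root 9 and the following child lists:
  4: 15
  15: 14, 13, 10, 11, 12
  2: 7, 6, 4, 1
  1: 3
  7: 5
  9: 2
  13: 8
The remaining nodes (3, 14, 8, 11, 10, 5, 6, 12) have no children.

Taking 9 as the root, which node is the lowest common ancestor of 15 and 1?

2

Path 15→root: 15 4 2 9; path 1→root: 1 2 9.
First common node: 2.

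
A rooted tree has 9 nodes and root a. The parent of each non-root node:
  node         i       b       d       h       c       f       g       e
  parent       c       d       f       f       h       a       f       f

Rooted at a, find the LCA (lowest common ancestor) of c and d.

f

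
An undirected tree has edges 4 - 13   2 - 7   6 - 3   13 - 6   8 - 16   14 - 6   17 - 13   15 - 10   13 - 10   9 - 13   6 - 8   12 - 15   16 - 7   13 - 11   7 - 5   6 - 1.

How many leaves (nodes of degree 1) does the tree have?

10

Exactly 10 nodes have a single neighbour: 1, 2, 3, 4, 5, 9, 11, 12, 14, 17.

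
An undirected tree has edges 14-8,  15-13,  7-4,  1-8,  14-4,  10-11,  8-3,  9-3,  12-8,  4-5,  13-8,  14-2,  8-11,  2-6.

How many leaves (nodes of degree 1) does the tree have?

8

Exactly 8 nodes have a single neighbour: 1, 5, 6, 7, 9, 10, 12, 15.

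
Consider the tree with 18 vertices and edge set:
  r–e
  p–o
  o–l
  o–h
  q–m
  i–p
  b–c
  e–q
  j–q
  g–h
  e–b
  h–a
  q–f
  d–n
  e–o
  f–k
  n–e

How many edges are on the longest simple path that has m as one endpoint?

5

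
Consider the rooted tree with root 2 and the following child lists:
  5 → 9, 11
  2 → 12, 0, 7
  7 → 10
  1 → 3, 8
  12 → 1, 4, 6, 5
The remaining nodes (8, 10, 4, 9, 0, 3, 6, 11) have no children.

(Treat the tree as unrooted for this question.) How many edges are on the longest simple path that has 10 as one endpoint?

The node farthest from 10 is 3 (9, 8, 11 also at distance 5), via 10 – 7 – 2 – 12 – 1 – 3 — 5 edges.

5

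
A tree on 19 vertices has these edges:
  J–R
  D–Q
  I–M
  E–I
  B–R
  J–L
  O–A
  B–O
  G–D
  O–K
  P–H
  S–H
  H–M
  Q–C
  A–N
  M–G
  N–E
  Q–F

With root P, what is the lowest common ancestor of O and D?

M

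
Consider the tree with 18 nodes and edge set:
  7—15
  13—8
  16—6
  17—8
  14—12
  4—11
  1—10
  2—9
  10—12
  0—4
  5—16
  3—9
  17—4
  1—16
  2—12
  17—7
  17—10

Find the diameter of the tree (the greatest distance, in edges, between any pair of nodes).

BFS from 3 reaches 11 last, at distance 7; BFS from 11 confirms no node is farther.
Path: 3 – 9 – 2 – 12 – 10 – 17 – 4 – 11.

7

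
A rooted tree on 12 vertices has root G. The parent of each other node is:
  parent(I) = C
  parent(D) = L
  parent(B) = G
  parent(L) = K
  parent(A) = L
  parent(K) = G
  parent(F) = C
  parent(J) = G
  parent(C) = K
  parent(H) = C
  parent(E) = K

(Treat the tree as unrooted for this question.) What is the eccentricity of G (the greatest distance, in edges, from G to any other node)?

3

A farthest node from G is H (A, I, F, D also at distance 3).
The path G-K-C-H has 3 edges.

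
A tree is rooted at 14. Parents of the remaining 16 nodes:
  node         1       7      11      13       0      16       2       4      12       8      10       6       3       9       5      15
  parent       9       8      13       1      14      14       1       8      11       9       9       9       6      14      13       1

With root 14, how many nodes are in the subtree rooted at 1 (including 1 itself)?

7

1's subtree: {1, 13, 2, 15, 11, 5, 12}, size 7.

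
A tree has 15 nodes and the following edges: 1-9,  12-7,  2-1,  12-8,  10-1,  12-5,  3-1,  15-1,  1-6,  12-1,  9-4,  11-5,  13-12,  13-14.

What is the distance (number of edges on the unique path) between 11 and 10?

Walking from 11: 11–5–12–1–10. Length 4.

4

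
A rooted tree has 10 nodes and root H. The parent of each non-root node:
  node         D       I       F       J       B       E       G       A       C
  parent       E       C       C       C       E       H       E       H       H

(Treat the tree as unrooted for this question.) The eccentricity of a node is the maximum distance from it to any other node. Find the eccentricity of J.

The node farthest from J is D (B, G also at distance 4), via J – C – H – E – D — 4 edges.

4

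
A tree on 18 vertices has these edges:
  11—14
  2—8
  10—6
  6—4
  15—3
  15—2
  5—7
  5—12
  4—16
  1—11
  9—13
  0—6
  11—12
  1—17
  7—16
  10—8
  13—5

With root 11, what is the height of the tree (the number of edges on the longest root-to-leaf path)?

A deepest node is 3, reached by 11 → 12 → 5 → 7 → 16 → 4 → 6 → 10 → 8 → 2 → 15 → 3.
That path has 11 edges, so the height is 11.

11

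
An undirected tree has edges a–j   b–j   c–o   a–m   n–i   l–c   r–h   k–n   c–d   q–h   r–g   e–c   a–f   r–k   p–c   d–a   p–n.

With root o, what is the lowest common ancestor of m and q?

c

Path m→root: m a d c o; path q→root: q h r k n p c o.
First common node: c.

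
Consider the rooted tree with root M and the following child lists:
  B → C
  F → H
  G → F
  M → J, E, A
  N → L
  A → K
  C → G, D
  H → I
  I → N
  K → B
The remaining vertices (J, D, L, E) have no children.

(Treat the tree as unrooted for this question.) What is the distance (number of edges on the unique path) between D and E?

Walking from D: D – C – B – K – A – M – E. Length 6.

6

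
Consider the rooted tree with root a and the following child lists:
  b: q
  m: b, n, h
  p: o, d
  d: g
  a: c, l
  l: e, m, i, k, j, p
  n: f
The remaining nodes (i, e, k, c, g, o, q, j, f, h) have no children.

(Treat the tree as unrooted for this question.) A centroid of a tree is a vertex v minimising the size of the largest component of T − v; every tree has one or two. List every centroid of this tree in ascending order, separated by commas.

Removing l splits the tree into components of sizes 6, 4, 2, 1, 1, 1, 1; the largest is 6 ≤ ⌊17/2⌋ = 8.
Every other node leaves some component of size > 8, so the centroid is unique.

l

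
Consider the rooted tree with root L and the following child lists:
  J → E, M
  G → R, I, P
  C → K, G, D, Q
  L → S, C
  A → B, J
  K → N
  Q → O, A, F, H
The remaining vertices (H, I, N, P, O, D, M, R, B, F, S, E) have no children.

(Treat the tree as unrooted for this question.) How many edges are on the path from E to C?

The path is E–J–A–Q–C, which has 4 edges.

4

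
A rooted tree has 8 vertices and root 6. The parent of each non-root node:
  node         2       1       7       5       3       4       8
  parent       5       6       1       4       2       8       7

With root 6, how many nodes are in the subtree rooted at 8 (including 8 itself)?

5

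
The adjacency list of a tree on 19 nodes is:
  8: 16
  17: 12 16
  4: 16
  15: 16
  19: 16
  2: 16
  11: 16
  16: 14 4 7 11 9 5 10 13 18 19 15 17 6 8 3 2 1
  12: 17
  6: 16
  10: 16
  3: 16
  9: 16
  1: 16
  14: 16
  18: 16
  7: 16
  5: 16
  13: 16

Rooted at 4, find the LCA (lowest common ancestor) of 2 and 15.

16

Ancestors of 2 (toward the root): 2, 16, 4.
Ancestors of 15: 15, 16, 4.
The deepest node appearing in both lists is 16.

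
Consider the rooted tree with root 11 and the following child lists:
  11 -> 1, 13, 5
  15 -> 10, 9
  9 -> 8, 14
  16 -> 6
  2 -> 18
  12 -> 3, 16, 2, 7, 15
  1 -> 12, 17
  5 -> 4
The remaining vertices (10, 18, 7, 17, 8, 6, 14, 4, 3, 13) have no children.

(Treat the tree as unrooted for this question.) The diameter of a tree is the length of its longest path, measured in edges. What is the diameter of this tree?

7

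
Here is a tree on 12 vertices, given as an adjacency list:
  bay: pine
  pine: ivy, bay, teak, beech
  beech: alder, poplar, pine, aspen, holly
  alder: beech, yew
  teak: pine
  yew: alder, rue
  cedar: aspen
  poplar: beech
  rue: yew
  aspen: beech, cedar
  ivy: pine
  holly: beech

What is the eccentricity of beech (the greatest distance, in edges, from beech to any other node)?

3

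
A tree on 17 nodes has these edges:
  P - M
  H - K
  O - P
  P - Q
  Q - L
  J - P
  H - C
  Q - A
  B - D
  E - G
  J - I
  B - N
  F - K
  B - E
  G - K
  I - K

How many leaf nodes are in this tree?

8

The leaves are A, C, D, F, L, M, N, O.
That is 8 leaves.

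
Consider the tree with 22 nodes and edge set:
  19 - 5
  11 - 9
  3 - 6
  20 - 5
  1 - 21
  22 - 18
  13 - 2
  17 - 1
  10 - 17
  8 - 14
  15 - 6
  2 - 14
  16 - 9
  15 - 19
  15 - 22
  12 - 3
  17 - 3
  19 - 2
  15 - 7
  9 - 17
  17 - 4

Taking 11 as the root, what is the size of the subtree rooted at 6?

Descendants of 6 (including itself): 6, 15, 19, 22, 7, 5, 2, 18, 20, 13, 14, 8. That's 12.

12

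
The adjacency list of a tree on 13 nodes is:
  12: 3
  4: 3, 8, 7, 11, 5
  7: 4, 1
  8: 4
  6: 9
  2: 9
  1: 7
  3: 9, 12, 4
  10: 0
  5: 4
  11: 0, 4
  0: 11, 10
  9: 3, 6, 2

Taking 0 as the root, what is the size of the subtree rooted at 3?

Descendants of 3 (including itself): 3, 9, 12, 6, 2. That's 5.

5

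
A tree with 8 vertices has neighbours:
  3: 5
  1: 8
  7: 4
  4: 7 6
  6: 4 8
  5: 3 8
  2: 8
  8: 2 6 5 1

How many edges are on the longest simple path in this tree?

Starting from 3, a farthest node is 7 at distance 5.
One longest path: 3 - 5 - 8 - 6 - 4 - 7.
So the diameter is 5.

5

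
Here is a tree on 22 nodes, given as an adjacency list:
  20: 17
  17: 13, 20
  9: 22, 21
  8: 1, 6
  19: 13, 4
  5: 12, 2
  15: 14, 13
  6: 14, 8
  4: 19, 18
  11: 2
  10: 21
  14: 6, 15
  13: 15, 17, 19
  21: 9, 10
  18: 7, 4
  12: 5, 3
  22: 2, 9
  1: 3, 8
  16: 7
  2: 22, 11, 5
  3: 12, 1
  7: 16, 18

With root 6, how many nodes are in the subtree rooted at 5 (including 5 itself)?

7

Descendants of 5 (including itself): 5, 2, 11, 22, 9, 21, 10. That's 7.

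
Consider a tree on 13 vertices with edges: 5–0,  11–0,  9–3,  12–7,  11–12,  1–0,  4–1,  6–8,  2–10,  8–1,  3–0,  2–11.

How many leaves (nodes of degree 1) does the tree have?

Exactly 6 nodes have a single neighbour: 4, 5, 6, 7, 9, 10.

6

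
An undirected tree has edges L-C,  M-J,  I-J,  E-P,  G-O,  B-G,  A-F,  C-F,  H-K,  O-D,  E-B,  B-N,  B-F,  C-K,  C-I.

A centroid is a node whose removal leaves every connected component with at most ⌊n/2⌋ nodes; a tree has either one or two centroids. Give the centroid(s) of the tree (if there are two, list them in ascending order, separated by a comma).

F

Delete F: the remaining components have sizes 7, 7, 1. Max 7 ≤ 8, so F is a centroid.
No neighbour of F does as well, so F is the unique centroid.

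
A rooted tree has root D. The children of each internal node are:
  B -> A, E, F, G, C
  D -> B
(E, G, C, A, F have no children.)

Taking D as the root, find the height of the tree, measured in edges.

The longest root-to-leaf path is D – B – C (2 edges).

2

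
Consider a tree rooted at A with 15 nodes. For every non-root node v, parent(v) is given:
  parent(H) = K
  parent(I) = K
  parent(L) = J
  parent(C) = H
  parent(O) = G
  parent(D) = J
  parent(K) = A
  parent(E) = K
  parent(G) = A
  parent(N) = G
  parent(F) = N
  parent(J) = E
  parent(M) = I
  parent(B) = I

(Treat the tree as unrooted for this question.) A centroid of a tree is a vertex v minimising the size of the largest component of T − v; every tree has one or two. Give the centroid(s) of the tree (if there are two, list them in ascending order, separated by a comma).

K

Delete K: the remaining components have sizes 5, 4, 3, 2. Max 5 ≤ 7, so K is a centroid.
Every other node leaves some component of size > 7, so the centroid is unique.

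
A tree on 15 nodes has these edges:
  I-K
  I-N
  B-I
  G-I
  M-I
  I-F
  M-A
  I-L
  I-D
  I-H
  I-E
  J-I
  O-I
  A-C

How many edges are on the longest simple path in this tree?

BFS from C reaches L last, at distance 4; BFS from L confirms no node is farther.
Path: C - A - M - I - L.

4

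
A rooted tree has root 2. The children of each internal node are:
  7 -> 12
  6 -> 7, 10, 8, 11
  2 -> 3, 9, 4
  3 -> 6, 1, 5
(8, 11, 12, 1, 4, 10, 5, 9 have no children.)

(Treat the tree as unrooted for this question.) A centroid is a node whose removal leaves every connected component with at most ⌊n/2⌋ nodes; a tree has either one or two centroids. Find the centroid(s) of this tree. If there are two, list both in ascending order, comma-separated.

3, 6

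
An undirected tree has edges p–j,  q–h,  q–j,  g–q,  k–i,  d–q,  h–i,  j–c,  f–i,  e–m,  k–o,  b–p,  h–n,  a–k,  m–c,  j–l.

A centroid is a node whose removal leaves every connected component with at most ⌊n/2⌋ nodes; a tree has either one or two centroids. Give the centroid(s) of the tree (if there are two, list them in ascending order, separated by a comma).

q

Removing q splits the tree into components of sizes 7, 7, 1, 1; the largest is 7 ≤ ⌊17/2⌋ = 8.
No neighbour of q does as well, so q is the unique centroid.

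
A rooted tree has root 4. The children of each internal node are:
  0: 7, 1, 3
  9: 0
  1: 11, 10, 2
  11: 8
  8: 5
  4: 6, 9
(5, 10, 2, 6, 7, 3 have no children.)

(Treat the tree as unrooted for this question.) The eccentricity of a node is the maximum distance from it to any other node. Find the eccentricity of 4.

Distances from 4 peak at 6, attained at 5.
4-9-0-1-11-8-5

6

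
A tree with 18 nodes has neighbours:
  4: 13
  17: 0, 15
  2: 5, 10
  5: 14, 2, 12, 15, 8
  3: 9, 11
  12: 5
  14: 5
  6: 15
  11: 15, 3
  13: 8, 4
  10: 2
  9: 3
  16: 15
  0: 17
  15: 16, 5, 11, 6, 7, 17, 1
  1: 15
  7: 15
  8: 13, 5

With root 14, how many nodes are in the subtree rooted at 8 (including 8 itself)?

Descendants of 8 (including itself): 8, 13, 4. That's 3.

3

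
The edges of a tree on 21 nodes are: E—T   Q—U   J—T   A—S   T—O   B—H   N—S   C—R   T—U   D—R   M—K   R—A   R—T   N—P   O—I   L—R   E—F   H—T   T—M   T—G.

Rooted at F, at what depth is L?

F – E – T – R – L — 4 edges.

4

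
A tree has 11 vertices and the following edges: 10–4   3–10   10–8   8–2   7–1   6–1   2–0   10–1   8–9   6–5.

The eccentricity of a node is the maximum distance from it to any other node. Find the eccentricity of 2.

The node farthest from 2 is 5, via 2–8–10–1–6–5 — 5 edges.

5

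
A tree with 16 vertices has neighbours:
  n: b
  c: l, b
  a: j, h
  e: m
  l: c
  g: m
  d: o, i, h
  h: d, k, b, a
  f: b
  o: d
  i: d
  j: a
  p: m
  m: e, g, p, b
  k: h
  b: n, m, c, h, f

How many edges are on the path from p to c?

3

Walking from p: p - m - b - c. Length 3.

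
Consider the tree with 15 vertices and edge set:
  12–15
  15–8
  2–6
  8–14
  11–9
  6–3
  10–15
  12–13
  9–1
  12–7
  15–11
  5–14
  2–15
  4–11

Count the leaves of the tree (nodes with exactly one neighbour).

Degree-1 nodes: 1, 3, 4, 5, 7, 10, 13 — 7 of them.

7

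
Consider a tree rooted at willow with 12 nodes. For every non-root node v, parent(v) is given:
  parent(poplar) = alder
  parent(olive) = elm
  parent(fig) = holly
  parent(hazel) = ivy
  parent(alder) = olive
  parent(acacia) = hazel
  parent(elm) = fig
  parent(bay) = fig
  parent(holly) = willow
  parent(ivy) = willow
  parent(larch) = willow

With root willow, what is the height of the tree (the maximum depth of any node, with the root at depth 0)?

6

The longest root-to-leaf path is willow–holly–fig–elm–olive–alder–poplar (6 edges).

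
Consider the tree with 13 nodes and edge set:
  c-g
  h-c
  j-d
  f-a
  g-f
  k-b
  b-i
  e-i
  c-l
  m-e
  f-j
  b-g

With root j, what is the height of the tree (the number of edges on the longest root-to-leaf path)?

6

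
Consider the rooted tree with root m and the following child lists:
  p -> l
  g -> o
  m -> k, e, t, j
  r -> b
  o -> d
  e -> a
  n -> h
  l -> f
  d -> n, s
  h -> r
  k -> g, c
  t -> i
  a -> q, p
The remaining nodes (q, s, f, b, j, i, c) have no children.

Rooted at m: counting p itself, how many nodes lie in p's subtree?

3

The subtree rooted at p contains: p, l, f — 3 nodes.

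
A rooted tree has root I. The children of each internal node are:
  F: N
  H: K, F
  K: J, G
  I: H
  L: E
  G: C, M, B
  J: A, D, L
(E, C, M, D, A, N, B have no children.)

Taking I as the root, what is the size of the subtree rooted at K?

Descendants of K (including itself): K, J, G, D, A, L, M, B, C, E. That's 10.

10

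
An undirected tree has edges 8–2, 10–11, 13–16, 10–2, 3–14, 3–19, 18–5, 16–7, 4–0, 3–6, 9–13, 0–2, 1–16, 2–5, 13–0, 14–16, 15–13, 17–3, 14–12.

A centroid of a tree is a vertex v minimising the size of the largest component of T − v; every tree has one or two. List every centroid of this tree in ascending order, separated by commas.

13

If 13 is removed the pieces have sizes 9, 8, 1, 1, all ≤ ⌊20/2⌋ = 10.
No neighbour of 13 does as well, so 13 is the unique centroid.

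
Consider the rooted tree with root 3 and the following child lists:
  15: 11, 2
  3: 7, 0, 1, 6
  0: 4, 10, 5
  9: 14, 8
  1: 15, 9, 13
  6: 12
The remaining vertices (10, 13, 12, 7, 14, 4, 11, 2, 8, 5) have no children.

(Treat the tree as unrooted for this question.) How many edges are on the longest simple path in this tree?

A longest path is 8–9–1–3–6–12, with 5 edges.

5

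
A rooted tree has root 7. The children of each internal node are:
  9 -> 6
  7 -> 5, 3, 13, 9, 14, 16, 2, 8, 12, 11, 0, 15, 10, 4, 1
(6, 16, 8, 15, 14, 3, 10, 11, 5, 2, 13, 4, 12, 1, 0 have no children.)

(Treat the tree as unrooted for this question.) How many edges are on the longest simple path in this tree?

3

BFS from 6 reaches 16 last, at distance 3; BFS from 16 confirms no node is farther.
Path: 6 - 9 - 7 - 16.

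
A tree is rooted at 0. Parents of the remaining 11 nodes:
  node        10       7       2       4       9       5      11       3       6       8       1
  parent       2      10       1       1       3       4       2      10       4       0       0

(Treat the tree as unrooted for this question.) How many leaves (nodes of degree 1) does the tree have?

6

The leaves are 5, 6, 7, 8, 9, 11.
That is 6 leaves.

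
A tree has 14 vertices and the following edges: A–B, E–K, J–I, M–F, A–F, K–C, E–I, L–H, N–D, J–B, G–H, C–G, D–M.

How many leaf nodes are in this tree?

Degree-1 nodes: L, N — 2 of them.

2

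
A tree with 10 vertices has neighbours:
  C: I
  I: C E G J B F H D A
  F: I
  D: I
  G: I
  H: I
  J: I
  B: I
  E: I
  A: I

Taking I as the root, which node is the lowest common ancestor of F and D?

I

Ancestors of F (toward the root): F, I.
Ancestors of D: D, I.
The deepest node appearing in both lists is I.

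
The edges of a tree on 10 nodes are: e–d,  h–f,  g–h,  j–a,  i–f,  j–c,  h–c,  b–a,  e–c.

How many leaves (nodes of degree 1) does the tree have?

4

Degree-1 nodes: b, d, g, i — 4 of them.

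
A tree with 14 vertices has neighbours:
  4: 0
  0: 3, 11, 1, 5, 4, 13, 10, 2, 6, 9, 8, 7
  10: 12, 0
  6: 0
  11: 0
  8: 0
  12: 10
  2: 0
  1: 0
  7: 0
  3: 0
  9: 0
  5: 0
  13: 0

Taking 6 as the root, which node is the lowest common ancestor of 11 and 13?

Ancestors of 11 (toward the root): 11, 0, 6.
Ancestors of 13: 13, 0, 6.
The deepest node appearing in both lists is 0.

0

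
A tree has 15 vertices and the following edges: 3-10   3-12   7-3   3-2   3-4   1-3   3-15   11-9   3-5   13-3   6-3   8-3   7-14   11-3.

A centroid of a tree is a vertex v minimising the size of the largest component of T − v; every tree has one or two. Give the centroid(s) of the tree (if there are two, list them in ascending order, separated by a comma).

3

Delete 3: the remaining components have sizes 2, 2, 1, 1, 1, 1, 1, 1, 1, 1, 1, 1. Max 2 ≤ 7, so 3 is a centroid.
No neighbour of 3 does as well, so 3 is the unique centroid.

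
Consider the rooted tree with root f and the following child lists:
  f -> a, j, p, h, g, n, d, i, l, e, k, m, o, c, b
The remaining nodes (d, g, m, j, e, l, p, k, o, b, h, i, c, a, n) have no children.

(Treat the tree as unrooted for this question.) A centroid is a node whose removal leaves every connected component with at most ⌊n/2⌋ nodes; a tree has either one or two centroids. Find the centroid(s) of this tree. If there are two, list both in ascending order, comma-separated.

If f is removed the pieces have sizes 1, 1, 1, 1, 1, 1, 1, 1, 1, 1, 1, 1, 1, 1, 1, all ≤ ⌊16/2⌋ = 8.
No neighbour of f does as well, so f is the unique centroid.

f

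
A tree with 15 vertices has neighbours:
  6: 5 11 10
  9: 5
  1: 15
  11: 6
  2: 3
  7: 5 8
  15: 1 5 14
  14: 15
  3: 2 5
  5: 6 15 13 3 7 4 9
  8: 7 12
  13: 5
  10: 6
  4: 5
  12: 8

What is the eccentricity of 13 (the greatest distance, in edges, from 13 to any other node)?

4

The node farthest from 13 is 12, via 13 – 5 – 7 – 8 – 12 — 4 edges.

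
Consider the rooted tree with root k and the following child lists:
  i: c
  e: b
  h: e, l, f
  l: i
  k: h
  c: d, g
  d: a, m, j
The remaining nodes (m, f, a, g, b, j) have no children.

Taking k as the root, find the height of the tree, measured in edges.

a sits deepest: k → h → l → i → c → d → a — 6 edges from the root.

6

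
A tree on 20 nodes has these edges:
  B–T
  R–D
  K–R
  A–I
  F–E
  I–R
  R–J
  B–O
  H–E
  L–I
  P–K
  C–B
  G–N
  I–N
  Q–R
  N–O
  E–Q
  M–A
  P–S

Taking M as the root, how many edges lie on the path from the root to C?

M–A–I–N–O–B–C — 6 edges.

6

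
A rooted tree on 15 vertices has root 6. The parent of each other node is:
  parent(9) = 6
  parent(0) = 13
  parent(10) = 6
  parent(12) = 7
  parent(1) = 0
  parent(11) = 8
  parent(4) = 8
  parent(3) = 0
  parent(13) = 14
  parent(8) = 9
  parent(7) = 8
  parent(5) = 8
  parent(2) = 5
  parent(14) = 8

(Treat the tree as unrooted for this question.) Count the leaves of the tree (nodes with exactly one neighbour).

7

The leaves are 1, 2, 3, 4, 10, 11, 12.
That is 7 leaves.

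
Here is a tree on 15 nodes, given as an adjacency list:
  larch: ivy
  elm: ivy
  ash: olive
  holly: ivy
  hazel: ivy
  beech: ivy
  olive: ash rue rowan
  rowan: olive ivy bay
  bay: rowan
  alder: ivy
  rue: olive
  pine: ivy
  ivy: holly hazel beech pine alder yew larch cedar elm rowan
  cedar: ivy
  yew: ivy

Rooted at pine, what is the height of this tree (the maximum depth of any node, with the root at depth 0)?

4

rue sits deepest: pine-ivy-rowan-olive-rue — 4 edges from the root.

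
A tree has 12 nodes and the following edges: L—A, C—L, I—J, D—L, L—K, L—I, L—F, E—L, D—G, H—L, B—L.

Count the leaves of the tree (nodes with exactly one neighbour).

The leaves are A, B, C, E, F, G, H, J, K.
That is 9 leaves.

9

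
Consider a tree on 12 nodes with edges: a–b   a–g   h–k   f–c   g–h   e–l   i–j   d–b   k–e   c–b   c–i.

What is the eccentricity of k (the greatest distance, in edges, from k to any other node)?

7

A farthest node from k is j.
The path k–h–g–a–b–c–i–j has 7 edges.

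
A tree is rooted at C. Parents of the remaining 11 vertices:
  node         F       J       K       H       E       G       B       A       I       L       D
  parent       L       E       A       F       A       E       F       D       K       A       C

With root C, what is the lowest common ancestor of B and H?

Path B→root: B F L A D C; path H→root: H F L A D C.
First common node: F.

F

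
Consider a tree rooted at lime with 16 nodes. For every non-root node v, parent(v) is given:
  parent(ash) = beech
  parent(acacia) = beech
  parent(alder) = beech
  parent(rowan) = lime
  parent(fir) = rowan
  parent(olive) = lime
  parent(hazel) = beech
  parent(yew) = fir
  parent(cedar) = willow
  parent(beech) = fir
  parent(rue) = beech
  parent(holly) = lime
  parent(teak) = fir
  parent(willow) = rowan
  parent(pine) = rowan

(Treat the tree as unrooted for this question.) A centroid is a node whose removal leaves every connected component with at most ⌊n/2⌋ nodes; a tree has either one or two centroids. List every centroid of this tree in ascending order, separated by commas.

If fir is removed the pieces have sizes 7, 6, 1, 1, all ≤ ⌊16/2⌋ = 8.
Every other node leaves some component of size > 8, so the centroid is unique.

fir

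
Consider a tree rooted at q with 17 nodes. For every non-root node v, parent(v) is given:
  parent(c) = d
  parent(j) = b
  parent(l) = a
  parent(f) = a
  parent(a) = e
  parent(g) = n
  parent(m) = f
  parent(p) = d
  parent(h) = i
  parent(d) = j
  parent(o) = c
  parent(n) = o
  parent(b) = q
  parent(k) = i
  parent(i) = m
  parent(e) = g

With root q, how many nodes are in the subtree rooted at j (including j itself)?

15

Descendants of j (including itself): j, d, c, p, o, n, g, e, a, f, l, m, i, h, k. That's 15.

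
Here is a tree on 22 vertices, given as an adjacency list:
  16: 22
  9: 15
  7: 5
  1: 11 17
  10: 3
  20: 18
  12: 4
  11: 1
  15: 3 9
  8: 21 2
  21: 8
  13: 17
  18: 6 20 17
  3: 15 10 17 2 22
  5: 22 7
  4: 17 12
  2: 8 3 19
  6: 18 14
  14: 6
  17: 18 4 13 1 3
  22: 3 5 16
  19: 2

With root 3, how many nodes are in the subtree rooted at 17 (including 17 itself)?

10

17's subtree: {17, 4, 1, 18, 13, 12, 11, 20, 6, 14}, size 10.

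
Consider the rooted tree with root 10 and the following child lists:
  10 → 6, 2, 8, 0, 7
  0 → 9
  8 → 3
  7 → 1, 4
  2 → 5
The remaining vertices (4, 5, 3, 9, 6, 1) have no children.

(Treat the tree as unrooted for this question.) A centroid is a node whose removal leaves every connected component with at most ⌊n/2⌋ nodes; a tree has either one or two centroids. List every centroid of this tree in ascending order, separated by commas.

10

If 10 is removed the pieces have sizes 3, 2, 2, 2, 1, all ≤ ⌊11/2⌋ = 5.
No neighbour of 10 does as well, so 10 is the unique centroid.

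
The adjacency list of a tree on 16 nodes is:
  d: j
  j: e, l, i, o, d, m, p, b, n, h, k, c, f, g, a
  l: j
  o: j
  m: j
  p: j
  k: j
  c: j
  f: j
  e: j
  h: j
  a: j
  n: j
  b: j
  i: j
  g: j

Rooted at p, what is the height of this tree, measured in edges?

A deepest node is b, reached by p → j → b.
That path has 2 edges, so the height is 2.

2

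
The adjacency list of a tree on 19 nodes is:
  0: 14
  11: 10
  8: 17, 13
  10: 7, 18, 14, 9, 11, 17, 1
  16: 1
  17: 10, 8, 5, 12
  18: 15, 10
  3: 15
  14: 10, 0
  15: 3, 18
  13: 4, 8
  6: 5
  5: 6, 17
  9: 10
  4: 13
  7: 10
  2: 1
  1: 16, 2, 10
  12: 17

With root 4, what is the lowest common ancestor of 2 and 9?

Ancestors of 2 (toward the root): 2, 1, 10, 17, 8, 13, 4.
Ancestors of 9: 9, 10, 17, 8, 13, 4.
The deepest node appearing in both lists is 10.

10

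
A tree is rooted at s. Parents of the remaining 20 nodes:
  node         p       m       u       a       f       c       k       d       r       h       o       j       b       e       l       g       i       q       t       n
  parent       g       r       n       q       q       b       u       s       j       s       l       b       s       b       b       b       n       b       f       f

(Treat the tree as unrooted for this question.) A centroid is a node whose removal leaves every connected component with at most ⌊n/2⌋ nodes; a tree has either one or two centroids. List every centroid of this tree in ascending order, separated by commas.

Removing b splits the tree into components of sizes 8, 3, 3, 2, 2, 1, 1; the largest is 8 ≤ ⌊21/2⌋ = 10.
No neighbour of b does as well, so b is the unique centroid.

b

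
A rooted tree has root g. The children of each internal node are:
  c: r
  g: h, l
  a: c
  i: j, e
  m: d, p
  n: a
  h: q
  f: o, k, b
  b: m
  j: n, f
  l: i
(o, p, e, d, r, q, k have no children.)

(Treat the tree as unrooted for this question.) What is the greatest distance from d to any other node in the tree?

The node farthest from d is q, via d – m – b – f – j – i – l – g – h – q — 9 edges.

9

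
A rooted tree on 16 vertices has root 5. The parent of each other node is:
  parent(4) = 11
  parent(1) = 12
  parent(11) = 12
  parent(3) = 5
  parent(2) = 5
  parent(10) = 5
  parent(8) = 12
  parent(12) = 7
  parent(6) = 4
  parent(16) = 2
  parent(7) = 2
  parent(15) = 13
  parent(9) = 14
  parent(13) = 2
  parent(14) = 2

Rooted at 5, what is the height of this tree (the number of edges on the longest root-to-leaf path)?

6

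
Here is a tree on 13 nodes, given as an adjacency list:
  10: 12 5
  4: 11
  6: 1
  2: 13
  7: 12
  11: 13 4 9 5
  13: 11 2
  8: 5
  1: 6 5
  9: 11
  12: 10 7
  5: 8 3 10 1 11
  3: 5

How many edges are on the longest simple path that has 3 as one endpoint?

A farthest node from 3 is 7 (2 also at distance 4).
The path 3-5-10-12-7 has 4 edges.

4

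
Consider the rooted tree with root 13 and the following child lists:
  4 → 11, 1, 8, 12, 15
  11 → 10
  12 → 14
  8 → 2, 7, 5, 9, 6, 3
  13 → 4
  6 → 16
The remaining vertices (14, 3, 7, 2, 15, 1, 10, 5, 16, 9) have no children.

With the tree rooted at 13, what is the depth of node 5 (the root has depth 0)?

3

13 → 4 → 8 → 5 — 3 edges.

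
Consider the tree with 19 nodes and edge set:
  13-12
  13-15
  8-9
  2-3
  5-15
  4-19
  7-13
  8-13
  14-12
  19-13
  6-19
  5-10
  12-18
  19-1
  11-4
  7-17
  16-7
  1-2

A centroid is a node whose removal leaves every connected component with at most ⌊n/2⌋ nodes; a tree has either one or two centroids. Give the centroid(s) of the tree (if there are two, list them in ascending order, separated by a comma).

13

If 13 is removed the pieces have sizes 7, 3, 3, 3, 2, all ≤ ⌊19/2⌋ = 9.
Every other node leaves some component of size > 9, so the centroid is unique.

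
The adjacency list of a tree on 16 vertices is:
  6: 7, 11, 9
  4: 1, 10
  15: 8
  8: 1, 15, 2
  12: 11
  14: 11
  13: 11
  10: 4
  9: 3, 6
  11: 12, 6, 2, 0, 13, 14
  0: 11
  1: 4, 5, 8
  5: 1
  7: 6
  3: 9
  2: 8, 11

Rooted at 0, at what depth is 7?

3

Climbing from 7 to the root: 7 → 6 → 11 → 0. That's 3 steps.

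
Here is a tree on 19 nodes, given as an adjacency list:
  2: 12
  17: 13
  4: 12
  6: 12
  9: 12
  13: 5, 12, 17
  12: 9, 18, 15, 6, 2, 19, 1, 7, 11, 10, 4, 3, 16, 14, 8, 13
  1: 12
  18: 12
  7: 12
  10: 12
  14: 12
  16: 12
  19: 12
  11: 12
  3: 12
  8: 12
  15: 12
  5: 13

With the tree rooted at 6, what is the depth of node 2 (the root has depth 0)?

2

Climbing from 2 to the root: 2 → 12 → 6. That's 2 steps.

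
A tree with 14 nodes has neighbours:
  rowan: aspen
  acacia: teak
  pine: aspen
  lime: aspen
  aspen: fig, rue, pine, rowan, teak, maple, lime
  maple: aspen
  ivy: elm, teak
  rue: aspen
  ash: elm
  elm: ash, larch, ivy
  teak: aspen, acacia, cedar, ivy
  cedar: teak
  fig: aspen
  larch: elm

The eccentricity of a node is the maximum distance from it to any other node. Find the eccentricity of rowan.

5

A farthest node from rowan is ash (larch also at distance 5).
The path rowan – aspen – teak – ivy – elm – ash has 5 edges.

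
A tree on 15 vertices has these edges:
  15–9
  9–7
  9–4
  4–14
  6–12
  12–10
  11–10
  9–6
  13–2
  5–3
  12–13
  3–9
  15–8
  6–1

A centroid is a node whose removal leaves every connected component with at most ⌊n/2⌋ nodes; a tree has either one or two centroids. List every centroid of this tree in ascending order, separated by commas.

9

Removing 9 splits the tree into components of sizes 7, 2, 2, 2, 1; the largest is 7 ≤ ⌊15/2⌋ = 7.
No neighbour of 9 does as well, so 9 is the unique centroid.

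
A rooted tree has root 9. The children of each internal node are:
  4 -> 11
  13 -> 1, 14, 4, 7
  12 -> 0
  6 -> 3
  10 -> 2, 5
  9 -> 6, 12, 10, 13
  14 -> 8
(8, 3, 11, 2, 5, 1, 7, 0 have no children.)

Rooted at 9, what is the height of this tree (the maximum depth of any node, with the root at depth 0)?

8 sits deepest: 9–13–14–8 — 3 edges from the root.

3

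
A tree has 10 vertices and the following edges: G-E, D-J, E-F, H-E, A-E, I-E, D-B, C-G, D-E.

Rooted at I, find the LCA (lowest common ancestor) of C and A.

Ancestors of C (toward the root): C, G, E, I.
Ancestors of A: A, E, I.
The deepest node appearing in both lists is E.

E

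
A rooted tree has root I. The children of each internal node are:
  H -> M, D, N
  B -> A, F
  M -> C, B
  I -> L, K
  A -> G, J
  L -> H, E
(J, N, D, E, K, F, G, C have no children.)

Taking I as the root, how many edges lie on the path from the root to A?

I → L → H → M → B → A — 5 edges.

5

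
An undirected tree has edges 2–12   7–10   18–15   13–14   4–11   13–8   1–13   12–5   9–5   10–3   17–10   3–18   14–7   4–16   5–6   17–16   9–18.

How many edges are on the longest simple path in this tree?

Starting from 11, a farthest node is 2 at distance 10.
One longest path: 11-4-16-17-10-3-18-9-5-12-2.
So the diameter is 10.

10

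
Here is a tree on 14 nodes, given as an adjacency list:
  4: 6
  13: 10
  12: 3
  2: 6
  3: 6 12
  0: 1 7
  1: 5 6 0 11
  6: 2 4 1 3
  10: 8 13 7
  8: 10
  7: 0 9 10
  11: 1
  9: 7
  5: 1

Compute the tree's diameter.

7

BFS from 13 reaches 12 last, at distance 7; BFS from 12 confirms no node is farther.
Path: 13 - 10 - 7 - 0 - 1 - 6 - 3 - 12.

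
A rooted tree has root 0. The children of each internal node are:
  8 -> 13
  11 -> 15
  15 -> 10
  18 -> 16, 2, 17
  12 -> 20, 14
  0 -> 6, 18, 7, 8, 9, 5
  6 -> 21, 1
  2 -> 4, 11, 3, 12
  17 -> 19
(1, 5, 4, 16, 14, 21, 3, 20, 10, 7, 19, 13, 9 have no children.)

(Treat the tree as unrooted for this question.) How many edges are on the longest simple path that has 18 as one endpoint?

The node farthest from 18 is 10, via 18-2-11-15-10 — 4 edges.

4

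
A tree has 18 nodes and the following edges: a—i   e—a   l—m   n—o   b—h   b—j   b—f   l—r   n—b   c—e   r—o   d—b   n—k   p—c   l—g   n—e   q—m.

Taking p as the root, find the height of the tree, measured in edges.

q sits deepest: p → c → e → n → o → r → l → m → q — 8 edges from the root.

8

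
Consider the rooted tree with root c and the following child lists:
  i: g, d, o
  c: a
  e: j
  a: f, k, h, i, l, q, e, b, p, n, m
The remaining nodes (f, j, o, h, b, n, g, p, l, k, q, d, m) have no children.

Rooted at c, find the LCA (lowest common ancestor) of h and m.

a

Path h→root: h a c; path m→root: m a c.
First common node: a.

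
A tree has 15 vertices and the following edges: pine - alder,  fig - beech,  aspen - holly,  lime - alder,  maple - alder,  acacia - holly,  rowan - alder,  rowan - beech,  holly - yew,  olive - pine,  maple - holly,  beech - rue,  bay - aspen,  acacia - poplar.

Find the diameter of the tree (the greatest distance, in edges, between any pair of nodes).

7

Starting from poplar, a farthest node is rue at distance 7.
One longest path: poplar–acacia–holly–maple–alder–rowan–beech–rue.
So the diameter is 7.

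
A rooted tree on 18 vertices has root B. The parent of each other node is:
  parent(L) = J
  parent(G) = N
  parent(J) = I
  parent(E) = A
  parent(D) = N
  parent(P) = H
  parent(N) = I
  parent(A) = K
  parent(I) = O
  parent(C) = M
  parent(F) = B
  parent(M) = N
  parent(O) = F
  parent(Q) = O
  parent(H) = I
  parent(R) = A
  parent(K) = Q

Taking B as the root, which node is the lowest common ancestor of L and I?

I

L's ancestor chain is L, J, I, O, F, B and I's is I, O, F, B; they first meet at I.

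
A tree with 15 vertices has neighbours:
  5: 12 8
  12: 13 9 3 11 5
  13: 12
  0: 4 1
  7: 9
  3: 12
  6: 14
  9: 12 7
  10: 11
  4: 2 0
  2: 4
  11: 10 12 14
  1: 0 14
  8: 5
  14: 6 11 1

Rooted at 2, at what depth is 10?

Climbing from 10 to the root: 10 → 11 → 14 → 1 → 0 → 4 → 2. That's 6 steps.

6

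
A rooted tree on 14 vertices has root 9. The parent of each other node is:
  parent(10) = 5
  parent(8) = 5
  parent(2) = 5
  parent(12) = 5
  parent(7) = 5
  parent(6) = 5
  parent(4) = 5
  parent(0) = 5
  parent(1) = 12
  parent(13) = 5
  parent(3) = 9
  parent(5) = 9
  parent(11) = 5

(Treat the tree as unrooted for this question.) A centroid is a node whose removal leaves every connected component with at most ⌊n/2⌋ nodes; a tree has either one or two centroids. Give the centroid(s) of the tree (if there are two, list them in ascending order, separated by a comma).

5

If 5 is removed the pieces have sizes 2, 2, 1, 1, 1, 1, 1, 1, 1, 1, 1, all ≤ ⌊14/2⌋ = 7.
No neighbour of 5 does as well, so 5 is the unique centroid.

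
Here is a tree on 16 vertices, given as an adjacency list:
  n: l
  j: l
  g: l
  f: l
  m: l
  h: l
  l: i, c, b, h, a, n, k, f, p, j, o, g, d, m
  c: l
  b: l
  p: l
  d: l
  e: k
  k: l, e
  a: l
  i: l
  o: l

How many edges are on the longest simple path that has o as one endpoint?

3

A farthest node from o is e.
The path o–l–k–e has 3 edges.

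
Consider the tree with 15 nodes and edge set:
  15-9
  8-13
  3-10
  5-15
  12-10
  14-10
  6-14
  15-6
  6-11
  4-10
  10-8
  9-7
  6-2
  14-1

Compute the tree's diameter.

A longest path is 13 - 8 - 10 - 14 - 6 - 15 - 9 - 7, with 7 edges.

7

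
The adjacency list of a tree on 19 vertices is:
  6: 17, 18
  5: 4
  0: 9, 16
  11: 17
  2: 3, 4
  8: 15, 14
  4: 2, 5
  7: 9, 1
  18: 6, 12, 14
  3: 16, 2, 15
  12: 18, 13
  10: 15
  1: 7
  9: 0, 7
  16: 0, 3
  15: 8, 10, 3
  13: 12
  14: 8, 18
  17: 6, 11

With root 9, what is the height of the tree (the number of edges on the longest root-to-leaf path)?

The longest root-to-leaf path is 9 – 0 – 16 – 3 – 15 – 8 – 14 – 18 – 6 – 17 – 11 (10 edges).

10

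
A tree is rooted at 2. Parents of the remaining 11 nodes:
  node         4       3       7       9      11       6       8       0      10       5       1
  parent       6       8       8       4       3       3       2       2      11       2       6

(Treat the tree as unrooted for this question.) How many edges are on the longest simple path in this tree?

A longest path is 9–4–6–3–8–2–0, with 6 edges.

6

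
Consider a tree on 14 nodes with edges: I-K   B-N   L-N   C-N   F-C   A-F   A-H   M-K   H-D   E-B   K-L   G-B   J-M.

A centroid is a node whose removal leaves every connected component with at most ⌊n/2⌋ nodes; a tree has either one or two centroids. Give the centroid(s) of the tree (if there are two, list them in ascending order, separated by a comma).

N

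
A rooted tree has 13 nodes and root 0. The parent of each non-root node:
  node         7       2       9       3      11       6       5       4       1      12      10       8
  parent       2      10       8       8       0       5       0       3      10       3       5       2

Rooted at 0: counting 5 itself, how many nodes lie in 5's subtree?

Descendants of 5 (including itself): 5, 10, 6, 2, 1, 8, 7, 3, 9, 4, 12. That's 11.

11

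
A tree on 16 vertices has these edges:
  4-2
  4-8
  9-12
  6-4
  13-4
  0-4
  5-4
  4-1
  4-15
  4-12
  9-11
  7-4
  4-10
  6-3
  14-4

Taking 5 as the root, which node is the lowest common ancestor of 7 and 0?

Ancestors of 7 (toward the root): 7, 4, 5.
Ancestors of 0: 0, 4, 5.
The deepest node appearing in both lists is 4.

4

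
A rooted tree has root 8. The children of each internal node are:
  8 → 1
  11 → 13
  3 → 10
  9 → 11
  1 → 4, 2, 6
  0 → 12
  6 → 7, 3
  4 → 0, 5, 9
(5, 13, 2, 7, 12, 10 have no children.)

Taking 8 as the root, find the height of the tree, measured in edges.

5

The longest root-to-leaf path is 8 – 1 – 4 – 9 – 11 – 13 (5 edges).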